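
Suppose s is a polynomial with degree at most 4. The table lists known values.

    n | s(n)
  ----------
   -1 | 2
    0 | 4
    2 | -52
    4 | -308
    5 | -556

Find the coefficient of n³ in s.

-3

Write s(n) = an^4 + bn³ + cn² + dn + e; the 5 given values yield a linear system in the 5 coefficients.
Solving, the leading coefficient vanishes, and s(n) = -3n³ - 7n² - 2n + 4.
The coefficient of n³ is -3.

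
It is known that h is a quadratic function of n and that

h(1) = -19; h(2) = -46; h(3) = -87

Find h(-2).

-22

Write h(n) = an² + bn + c; the 3 given values yield a linear system in the 3 coefficients.
Solving, h(n) = -7n² - 6n - 6.
Then h(-2) = -22.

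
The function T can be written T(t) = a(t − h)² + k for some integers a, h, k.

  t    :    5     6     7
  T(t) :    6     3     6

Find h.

6

First differences -3, 3; second difference 6 = 2a, so a = 3.
Expanding, the t-coefficient is −2ah = -6h; matching it to the data gives h = 6, and then k = 3.
So T(t) = 3(t − 6)² + 3.
Hence h = 6.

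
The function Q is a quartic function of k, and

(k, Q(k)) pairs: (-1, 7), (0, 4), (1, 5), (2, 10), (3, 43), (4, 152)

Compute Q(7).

First differences: -3, 1, 5, 33, 109. Second differences: 4, 4, 28, 76. Third differences: 0, 24, 48. Fourth differences: 24, 24.
Level-4 differences are constant, so Q has degree 4.
Fitting a degree-4 polynomial gives Q(k) = k^4 - 2k³ + k² + k + 4.
Then Q(7) = 1775.

1775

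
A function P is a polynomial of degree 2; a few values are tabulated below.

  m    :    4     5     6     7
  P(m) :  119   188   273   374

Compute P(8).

First differences: 69, 85, 101. Second differences: 16, 16.
Level-2 differences are constant, so P has degree 2.
Fitting a degree-2 polynomial gives P(m) = 8m² - 3m + 3.
Then P(8) = 491.

491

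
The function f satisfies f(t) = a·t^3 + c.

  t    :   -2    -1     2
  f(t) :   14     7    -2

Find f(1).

5

From f(-2) = 14 and f(-1) = 7: -8a + c = 14 and -1a + c = 7.
Subtracting: 7a = -7, so a = -1; then c = 14 − (-1)·(-8) = 6.
So f(t) = -1t³ + 6, and f(1) = 5.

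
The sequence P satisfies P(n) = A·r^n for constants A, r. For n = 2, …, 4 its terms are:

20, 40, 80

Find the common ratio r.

2

Consecutive ratio: 40/20 = 2, and 80/40 = 2, so r = 2.
Then A·2^2 = 20 gives A = 5, and P(n) = 5·2^n.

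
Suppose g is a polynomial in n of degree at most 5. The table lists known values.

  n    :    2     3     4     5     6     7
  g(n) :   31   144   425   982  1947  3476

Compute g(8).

First differences: 113, 281, 557, 965, 1529. Second differences: 168, 276, 408, 564. Third differences: 108, 132, 156. Fourth differences: 24, 24.
Level-4 differences are constant, so g has degree 4.
Extending the table by one column gives the next first difference 2273, so g(8) = 3476 + 2273 = 5749.

5749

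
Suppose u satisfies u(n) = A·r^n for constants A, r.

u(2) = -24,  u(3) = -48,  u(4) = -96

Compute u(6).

-384

Consecutive ratio: -48/(-24) = 2, and -96/(-48) = 2, so r = 2.
Then A·2^2 = -24 gives A = -6, and u(n) = -6·2^n.
u(6) = -6·2^6 = -384.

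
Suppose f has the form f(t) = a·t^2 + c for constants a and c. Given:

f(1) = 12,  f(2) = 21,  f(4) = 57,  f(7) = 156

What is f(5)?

From f(1) = 12 and f(2) = 21: 1a + c = 12 and 4a + c = 21.
Subtracting: 3a = 9, so a = 3; then c = 12 − 3·1 = 9.
So f(t) = 3t² + 9, and f(5) = 84.

84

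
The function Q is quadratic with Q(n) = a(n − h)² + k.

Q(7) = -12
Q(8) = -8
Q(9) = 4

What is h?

First differences 4, 12; second difference 8 = 2a, so a = 4.
Expanding, the n-coefficient is −2ah = -8h; matching it to the data gives h = 7, and then k = -12.
So Q(n) = 4(n − 7)² − 12.
Hence h = 7.

7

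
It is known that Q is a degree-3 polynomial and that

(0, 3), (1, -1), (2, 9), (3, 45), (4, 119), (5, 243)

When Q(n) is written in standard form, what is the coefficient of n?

Write Q(n) = an³ + bn² + cn + d; the 6 given values yield a linear system in the 4 coefficients.
Solving, Q(n) = 2n³ + n² - 7n + 3.
The coefficient of n is -7.

-7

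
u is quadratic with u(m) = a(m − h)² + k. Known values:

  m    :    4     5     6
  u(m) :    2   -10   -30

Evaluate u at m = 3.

First differences -12, -20; second difference -8 = 2a, so a = -4.
Expanding, the m-coefficient is −2ah = 8h; matching it to the data gives h = 3, and then k = 6.
So u(m) = -4(m − 3)² + 6.
u(3) = -4·0² + 6 = 6.

6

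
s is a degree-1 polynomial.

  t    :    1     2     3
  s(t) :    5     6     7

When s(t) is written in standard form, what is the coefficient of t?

Write s(t) = at + b; the 3 given values yield a linear system in the 2 coefficients.
Solving, s(t) = t + 4.
The coefficient of t is 1.

1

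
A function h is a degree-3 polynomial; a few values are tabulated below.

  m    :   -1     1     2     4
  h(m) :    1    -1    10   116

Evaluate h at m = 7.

665

Write h(m) = am³ + bm² + cm + d; the 4 given values yield a linear system in the 4 coefficients.
Solving, h(m) = 2m³ - 3m.
Then h(7) = 665.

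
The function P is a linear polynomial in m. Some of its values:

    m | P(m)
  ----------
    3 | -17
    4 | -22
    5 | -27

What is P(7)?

Write P(m) = am + b; the 3 given values yield a linear system in the 2 coefficients.
Solving, P(m) = -5m - 2.
Then P(7) = -37.

-37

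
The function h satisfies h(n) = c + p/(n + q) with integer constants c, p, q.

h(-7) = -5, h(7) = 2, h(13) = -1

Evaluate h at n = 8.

(h(n) − c)(n + q) = p for each data point; the three points give a linear system in c and q, then p follows.
Solving: c = -3, q = -3, p = 20, so h(n) = -3 + 20/(n − 3).
Then h(8) = -3 + 20/5 = 1.

1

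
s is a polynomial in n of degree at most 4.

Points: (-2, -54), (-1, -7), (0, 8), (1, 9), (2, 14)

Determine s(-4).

Write s(n) = an^4 + bn³ + cn² + dn + e; the 5 given values yield a linear system in the 5 coefficients.
Solving, the leading coefficient vanishes, and s(n) = 3n³ - 7n² + 5n + 8.
Then s(-4) = -316.

-316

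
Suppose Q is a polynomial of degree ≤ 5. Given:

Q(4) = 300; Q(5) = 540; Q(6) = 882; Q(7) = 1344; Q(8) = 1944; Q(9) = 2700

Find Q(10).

3630

First differences: 240, 342, 462, 600, 756. Second differences: 102, 120, 138, 156. Third differences: 18, 18, 18.
Level-3 differences are constant, so Q has degree 3.
Fitting a degree-3 polynomial gives Q(t) = 3t³ + 6t² + 3t.
Then Q(10) = 3630.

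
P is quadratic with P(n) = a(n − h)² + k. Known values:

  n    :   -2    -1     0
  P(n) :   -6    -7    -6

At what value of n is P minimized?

-1

First differences -1, 1; second difference 2 = 2a, so a = 1.
Expanding, the n-coefficient is −2ah = -2h; matching it to the data gives h = -1, and then k = -7.
So P(n) = 1(n + 1)² − 7.
Hence h = -1.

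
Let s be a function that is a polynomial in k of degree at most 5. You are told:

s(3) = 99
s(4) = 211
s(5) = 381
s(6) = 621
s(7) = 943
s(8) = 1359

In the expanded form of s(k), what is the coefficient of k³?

2

Write s(k) = ak^5 + bk^4 + ck³ + dk² + ek + p; the 6 given values yield a linear system in the 6 coefficients.
Solving, the top 2 coefficients vanish, and s(k) = 2k³ + 5k² + 3k - 9.
The coefficient of k³ is 2.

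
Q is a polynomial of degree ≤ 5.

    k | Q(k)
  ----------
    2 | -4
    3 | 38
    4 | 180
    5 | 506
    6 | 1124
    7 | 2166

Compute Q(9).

6170

First differences: 42, 142, 326, 618, 1042. Second differences: 100, 184, 292, 424. Third differences: 84, 108, 132. Fourth differences: 24, 24.
Level-4 differences are constant, so Q has degree 4.
Fitting a degree-4 polynomial gives Q(k) = k^4 - 5k² + 2k - 4.
Then Q(9) = 6170.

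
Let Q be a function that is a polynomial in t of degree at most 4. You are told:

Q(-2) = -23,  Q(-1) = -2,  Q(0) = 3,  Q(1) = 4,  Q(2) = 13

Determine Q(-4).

First differences: 21, 5, 1, 9. Second differences: -16, -4, 8. Third differences: 12, 12.
Level-3 differences are constant, so Q has degree 3.
Fitting a degree-3 polynomial gives Q(t) = 2t³ - 2t² + t + 3.
Then Q(-4) = -161.

-161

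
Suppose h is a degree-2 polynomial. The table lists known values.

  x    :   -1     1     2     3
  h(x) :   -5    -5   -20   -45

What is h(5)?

-125

Write h(x) = ax² + bx + c; the 4 given values yield a linear system in the 3 coefficients.
Solving, h(x) = -5x².
Then h(5) = -125.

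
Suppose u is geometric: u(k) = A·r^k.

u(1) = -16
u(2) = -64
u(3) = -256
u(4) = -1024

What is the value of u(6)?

-16384

Consecutive ratio: -64/(-16) = 4, and -256/(-64) = 4, so r = 4.
Then A·4^1 = -16 gives A = -4, and u(k) = -4·4^k.
u(6) = -4·4^6 = -16384.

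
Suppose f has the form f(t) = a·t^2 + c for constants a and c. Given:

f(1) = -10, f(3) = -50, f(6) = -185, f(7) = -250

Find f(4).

-85

From f(1) = -10 and f(3) = -50: 1a + c = -10 and 9a + c = -50.
Subtracting: 8a = -40, so a = -5; then c = -10 − (-5)·1 = -5.
So f(t) = -5t² − 5, and f(4) = -85.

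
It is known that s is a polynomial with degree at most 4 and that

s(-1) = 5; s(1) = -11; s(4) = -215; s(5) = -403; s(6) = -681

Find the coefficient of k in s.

Write s(k) = ak^4 + bk³ + ck² + dk + e; the 5 given values yield a linear system in the 5 coefficients.
Solving, the leading coefficient vanishes, and s(k) = -3k³ - 5k - 3.
The coefficient of k is -5.

-5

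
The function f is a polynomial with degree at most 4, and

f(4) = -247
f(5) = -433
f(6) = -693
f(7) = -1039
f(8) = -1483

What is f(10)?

First differences: -186, -260, -346, -444. Second differences: -74, -86, -98. Third differences: -12, -12.
Level-3 differences are constant, so f has degree 3.
Fitting a degree-3 polynomial gives f(k) = -2k³ - 7k² - k - 3.
Then f(10) = -2713.

-2713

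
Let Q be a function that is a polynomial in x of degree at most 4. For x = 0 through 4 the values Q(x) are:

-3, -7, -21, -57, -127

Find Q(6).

First differences: -4, -14, -36, -70. Second differences: -10, -22, -34. Third differences: -12, -12.
Level-3 differences are constant, so Q has degree 3.
Fitting a degree-3 polynomial gives Q(x) = -2x³ + x² - 3x - 3.
Then Q(6) = -417.

-417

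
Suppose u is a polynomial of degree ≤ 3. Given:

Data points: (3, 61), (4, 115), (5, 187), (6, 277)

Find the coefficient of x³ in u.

0

First differences: 54, 72, 90. Second differences: 18, 18.
Level-2 differences are constant, so u has degree 2.
Fitting a degree-2 polynomial gives u(x) = 9x² - 9x + 7.
The coefficient of x³ is 0.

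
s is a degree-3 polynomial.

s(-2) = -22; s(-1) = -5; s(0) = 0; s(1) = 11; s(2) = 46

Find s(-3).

First differences: 17, 5, 11, 35. Second differences: -12, 6, 24. Third differences: 18, 18.
Level-3 differences are constant, so s has degree 3.
Fitting a degree-3 polynomial gives s(x) = 3x³ + 3x² + 5x.
Then s(-3) = -69.

-69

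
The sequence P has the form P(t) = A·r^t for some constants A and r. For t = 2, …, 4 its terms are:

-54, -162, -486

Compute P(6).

-4374

Consecutive ratio: -162/(-54) = 3, and -486/(-162) = 3, so r = 3.
Then A·3^2 = -54 gives A = -6, and P(t) = -6·3^t.
P(6) = -6·3^6 = -4374.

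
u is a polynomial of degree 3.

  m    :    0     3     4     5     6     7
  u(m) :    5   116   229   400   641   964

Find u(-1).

4

Write u(m) = am³ + bm² + cm + d; the 6 given values yield a linear system in the 4 coefficients.
Solving, u(m) = 2m³ + 5m² + 4m + 5.
Then u(-1) = 4.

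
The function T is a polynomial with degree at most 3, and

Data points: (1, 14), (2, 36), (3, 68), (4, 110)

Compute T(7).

296

First differences: 22, 32, 42. Second differences: 10, 10.
Level-2 differences are constant, so T has degree 2.
Fitting a degree-2 polynomial gives T(n) = 5n² + 7n + 2.
Then T(7) = 296.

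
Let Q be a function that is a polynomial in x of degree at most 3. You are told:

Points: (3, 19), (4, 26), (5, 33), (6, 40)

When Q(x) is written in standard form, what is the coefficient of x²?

0

Write Q(x) = ax³ + bx² + cx + d; the 4 given values yield a linear system in the 4 coefficients.
Solving, the top 2 coefficients vanish, and Q(x) = 7x - 2.
The coefficient of x² is 0.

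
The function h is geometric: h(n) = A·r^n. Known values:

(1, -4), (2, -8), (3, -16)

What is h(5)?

Consecutive ratio: -8/(-4) = 2, and -16/(-8) = 2, so r = 2.
Then A·2^1 = -4 gives A = -2, and h(n) = -2·2^n.
h(5) = -2·2^5 = -64.

-64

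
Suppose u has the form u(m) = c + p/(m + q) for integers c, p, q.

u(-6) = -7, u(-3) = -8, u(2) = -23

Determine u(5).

4

(u(m) − c)(m + q) = p for each data point; the three points give a linear system in c and q, then p follows.
Solving: c = -5, q = -3, p = 18, so u(m) = -5 + 18/(m − 3).
Then u(5) = -5 + 18/2 = 4.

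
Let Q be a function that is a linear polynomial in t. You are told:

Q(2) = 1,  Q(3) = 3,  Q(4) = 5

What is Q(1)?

Write Q(t) = at + b; the 3 given values yield a linear system in the 2 coefficients.
Solving, Q(t) = 2t - 3.
Then Q(1) = -1.

-1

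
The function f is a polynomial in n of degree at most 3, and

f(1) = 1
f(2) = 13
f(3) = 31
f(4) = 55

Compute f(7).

Write f(n) = an³ + bn² + cn + d; the 4 given values yield a linear system in the 4 coefficients.
Solving, the leading coefficient vanishes, and f(n) = 3n² + 3n - 5.
Then f(7) = 163.

163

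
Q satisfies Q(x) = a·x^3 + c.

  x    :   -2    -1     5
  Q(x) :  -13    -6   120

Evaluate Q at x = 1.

From Q(-2) = -13 and Q(-1) = -6: -8a + c = -13 and -1a + c = -6.
Subtracting: 7a = 7, so a = 1; then c = -13 − 1·(-8) = -5.
So Q(x) = 1x³ − 5, and Q(1) = -4.

-4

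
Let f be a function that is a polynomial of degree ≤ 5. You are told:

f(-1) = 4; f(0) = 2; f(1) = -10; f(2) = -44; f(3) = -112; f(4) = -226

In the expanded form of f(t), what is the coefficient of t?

-5

First differences: -2, -12, -34, -68, -114. Second differences: -10, -22, -34, -46. Third differences: -12, -12, -12.
Level-3 differences are constant, so f has degree 3.
Fitting a degree-3 polynomial gives f(t) = -2t³ - 5t² - 5t + 2.
The coefficient of t is -5.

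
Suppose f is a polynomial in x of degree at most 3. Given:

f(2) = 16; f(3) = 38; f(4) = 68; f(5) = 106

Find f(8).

First differences: 22, 30, 38. Second differences: 8, 8.
Level-2 differences are constant, so f has degree 2.
Fitting a degree-2 polynomial gives f(x) = 4x² + 2x - 4.
Then f(8) = 268.

268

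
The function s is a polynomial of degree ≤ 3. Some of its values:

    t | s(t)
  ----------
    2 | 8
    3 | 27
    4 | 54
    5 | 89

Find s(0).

-6

Write s(t) = at³ + bt² + ct + d; the 4 given values yield a linear system in the 4 coefficients.
Solving, the leading coefficient vanishes, and s(t) = 4t² - t - 6.
Then s(0) = -6.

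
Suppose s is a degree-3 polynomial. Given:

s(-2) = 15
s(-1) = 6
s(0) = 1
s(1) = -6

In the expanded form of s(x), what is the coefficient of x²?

-1

Write s(x) = ax³ + bx² + cx + d; the 4 given values yield a linear system in the 4 coefficients.
Solving, s(x) = -x³ - x² - 5x + 1.
The coefficient of x² is -1.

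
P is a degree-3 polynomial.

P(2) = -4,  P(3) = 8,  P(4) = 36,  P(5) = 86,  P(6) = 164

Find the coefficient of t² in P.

-1

Write P(t) = at³ + bt² + ct + d; the 5 given values yield a linear system in the 4 coefficients.
Solving, P(t) = t³ - t² - 2t - 4.
The coefficient of t² is -1.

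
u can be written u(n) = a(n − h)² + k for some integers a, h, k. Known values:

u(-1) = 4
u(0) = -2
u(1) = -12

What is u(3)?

First differences -6, -10; second difference -4 = 2a, so a = -2.
Expanding, the n-coefficient is −2ah = 4h; matching it to the data gives h = -2, and then k = 6.
So u(n) = -2(n + 2)² + 6.
u(3) = -2·5² + 6 = -44.

-44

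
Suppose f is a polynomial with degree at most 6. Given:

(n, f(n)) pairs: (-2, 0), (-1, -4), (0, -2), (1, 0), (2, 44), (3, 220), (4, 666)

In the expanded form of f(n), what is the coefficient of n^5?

0

Write f(n) = an^6 + bn^5 + cn^4 + dn³ + en² + pn + q; the 7 given values yield a linear system in the 7 coefficients.
Solving, the top 2 coefficients vanish, and f(n) = 2n^4 + 3n³ - 2n² - n - 2.
The coefficient of n^5 is 0.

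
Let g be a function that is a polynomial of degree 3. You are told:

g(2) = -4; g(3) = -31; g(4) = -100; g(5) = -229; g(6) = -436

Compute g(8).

-1156

First differences: -27, -69, -129, -207. Second differences: -42, -60, -78. Third differences: -18, -18.
Level-3 differences are constant, so g has degree 3.
Fitting a degree-3 polynomial gives g(n) = -3n³ + 6n² - 4.
Then g(8) = -1156.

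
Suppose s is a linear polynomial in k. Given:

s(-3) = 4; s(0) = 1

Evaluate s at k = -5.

Write s(k) = ak + b; the 2 given values yield a linear system in the 2 coefficients.
Solving, s(k) = -k + 1.
Then s(-5) = 6.

6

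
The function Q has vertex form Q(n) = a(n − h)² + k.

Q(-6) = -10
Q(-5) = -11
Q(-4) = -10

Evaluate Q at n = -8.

First differences -1, 1; second difference 2 = 2a, so a = 1.
Expanding, the n-coefficient is −2ah = -2h; matching it to the data gives h = -5, and then k = -11.
So Q(n) = 1(n + 5)² − 11.
Q(-8) = 1·(-3)² − 11 = -2.

-2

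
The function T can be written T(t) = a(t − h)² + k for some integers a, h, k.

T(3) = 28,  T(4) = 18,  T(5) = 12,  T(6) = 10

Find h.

First differences -10, -6, -2; second difference 4 = 2a, so a = 2.
Expanding, the t-coefficient is −2ah = -4h; matching it to the data gives h = 6, and then k = 10.
So T(t) = 2(t − 6)² + 10.
Hence h = 6.

6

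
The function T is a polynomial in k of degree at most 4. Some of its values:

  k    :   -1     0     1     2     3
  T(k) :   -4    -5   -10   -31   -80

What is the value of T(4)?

-169

First differences: -1, -5, -21, -49. Second differences: -4, -16, -28. Third differences: -12, -12.
Level-3 differences are constant, so T has degree 3.
Fitting a degree-3 polynomial gives T(k) = -2k³ - 2k² - k - 5.
Then T(4) = -169.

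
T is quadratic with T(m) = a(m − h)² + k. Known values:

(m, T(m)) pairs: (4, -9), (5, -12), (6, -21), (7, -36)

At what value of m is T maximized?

4

First differences -3, -9, -15; second difference -6 = 2a, so a = -3.
Expanding, the m-coefficient is −2ah = 6h; matching it to the data gives h = 4, and then k = -9.
So T(m) = -3(m − 4)² − 9.
Hence h = 4.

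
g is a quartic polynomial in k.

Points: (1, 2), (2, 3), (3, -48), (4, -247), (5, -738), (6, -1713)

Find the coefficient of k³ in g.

First differences: 1, -51, -199, -491, -975. Second differences: -52, -148, -292, -484. Third differences: -96, -144, -192. Fourth differences: -48, -48.
Level-4 differences are constant, so g has degree 4.
Fitting a degree-4 polynomial gives g(k) = -2k^4 + 4k³ + 3k - 3.
The coefficient of k³ is 4.

4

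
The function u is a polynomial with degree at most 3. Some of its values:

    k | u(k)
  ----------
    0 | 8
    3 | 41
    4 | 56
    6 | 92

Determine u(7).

113

Write u(k) = ak³ + bk² + ck + d; the 4 given values yield a linear system in the 4 coefficients.
Solving, the leading coefficient vanishes, and u(k) = k² + 8k + 8.
Then u(7) = 113.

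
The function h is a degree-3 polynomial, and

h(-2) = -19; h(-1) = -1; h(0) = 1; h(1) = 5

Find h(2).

Write h(k) = ak³ + bk² + ck + d; the 4 given values yield a linear system in the 4 coefficients.
Solving, h(k) = 3k³ + k² + 1.
Then h(2) = 29.

29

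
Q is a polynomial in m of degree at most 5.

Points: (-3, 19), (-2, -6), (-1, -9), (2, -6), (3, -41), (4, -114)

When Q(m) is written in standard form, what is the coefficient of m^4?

0

Write Q(m) = am^5 + bm^4 + cm³ + dm² + em + p; the 6 given values yield a linear system in the 6 coefficients.
Solving, the top 2 coefficients vanish, and Q(m) = -2m³ - m² + 8m - 2.
The coefficient of m^4 is 0.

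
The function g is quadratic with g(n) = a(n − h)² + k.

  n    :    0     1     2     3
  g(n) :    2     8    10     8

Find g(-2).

First differences 6, 2, -2; second difference -4 = 2a, so a = -2.
Expanding, the n-coefficient is −2ah = 4h; matching it to the data gives h = 2, and then k = 10.
So g(n) = -2(n − 2)² + 10.
g(-2) = -2·(-4)² + 10 = -22.

-22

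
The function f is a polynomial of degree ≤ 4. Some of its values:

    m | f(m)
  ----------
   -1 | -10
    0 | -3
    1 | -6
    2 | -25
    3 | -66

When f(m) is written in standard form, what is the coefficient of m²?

First differences: 7, -3, -19, -41. Second differences: -10, -16, -22. Third differences: -6, -6.
Level-3 differences are constant, so f has degree 3.
Fitting a degree-3 polynomial gives f(m) = -m³ - 5m² + 3m - 3.
The coefficient of m² is -5.

-5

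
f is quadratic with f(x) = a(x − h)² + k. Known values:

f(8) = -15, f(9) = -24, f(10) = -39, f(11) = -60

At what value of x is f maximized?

7

First differences -9, -15, -21; second difference -6 = 2a, so a = -3.
Expanding, the x-coefficient is −2ah = 6h; matching it to the data gives h = 7, and then k = -12.
So f(x) = -3(x − 7)² − 12.
Hence h = 7.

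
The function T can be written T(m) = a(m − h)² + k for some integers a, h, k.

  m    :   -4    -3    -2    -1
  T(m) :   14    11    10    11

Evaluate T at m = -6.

26

First differences -3, -1, 1; second difference 2 = 2a, so a = 1.
Expanding, the m-coefficient is −2ah = -2h; matching it to the data gives h = -2, and then k = 10.
So T(m) = 1(m + 2)² + 10.
T(-6) = 1·(-4)² + 10 = 26.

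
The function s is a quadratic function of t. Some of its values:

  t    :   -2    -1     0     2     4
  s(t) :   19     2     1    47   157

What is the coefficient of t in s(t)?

7

Write s(t) = at² + bt + c; the 5 given values yield a linear system in the 3 coefficients.
Solving, s(t) = 8t² + 7t + 1.
The coefficient of t is 7.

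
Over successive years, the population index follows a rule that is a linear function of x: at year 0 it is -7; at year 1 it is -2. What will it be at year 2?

Write the value at x as f(x).
Write f(x) = ax + b; the 2 given values yield a linear system in the 2 coefficients.
Solving, f(x) = 5x - 7.
Then f(2) = 3.

3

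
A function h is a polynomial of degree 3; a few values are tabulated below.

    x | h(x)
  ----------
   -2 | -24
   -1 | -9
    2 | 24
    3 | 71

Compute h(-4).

-132

Write h(x) = ax³ + bx² + cx + d; the 4 given values yield a linear system in the 4 coefficients.
Solving, h(x) = 2x³ + x² + 4x - 4.
Then h(-4) = -132.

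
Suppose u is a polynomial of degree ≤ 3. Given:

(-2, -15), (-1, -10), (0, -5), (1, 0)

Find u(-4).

First differences: 5, 5, 5.
Level-1 differences are constant, so u has degree 1.
Fitting a degree-1 polynomial gives u(m) = 5m - 5.
Then u(-4) = -25.

-25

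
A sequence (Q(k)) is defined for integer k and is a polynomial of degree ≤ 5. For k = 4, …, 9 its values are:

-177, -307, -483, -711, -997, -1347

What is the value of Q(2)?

-31

Write Q(k) = ak^5 + bk^4 + ck³ + dk² + ek + p; the 6 given values yield a linear system in the 6 coefficients.
Solving, the top 2 coefficients vanish, and Q(k) = -k³ - 8k² + 3k + 3.
Then Q(2) = -31.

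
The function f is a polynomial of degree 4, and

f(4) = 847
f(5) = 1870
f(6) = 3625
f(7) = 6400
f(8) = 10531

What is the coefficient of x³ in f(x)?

Write f(x) = ax^4 + bx³ + cx² + dx + e; the 5 given values yield a linear system in the 5 coefficients.
Solving, f(x) = 2x^4 + 4x³ + 4x² + 5x - 5.
The coefficient of x³ is 4.

4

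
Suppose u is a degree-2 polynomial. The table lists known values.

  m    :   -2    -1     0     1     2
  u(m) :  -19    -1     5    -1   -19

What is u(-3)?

-49

Write u(m) = am² + bm + c; the 5 given values yield a linear system in the 3 coefficients.
Solving, u(m) = -6m² + 5.
Then u(-3) = -49.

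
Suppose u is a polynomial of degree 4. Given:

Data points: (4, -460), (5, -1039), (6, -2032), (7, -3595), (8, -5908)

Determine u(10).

-13624

Write u(t) = at^4 + bt³ + ct² + dt + e; the 5 given values yield a linear system in the 5 coefficients.
Solving, u(t) = -t^4 - 4t³ + 4t² - 2t - 4.
Then u(10) = -13624.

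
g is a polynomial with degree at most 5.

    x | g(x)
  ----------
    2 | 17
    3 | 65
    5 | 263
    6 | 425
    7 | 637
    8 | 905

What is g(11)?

2105

Write g(x) = ax^5 + bx^4 + cx³ + dx² + ex + p; the 6 given values yield a linear system in the 6 coefficients.
Solving, the top 2 coefficients vanish, and g(x) = x³ + 7x² - 6x - 7.
Then g(11) = 2105.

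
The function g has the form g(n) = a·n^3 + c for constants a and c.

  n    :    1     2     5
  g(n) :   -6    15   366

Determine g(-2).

From g(1) = -6 and g(2) = 15: 1a + c = -6 and 8a + c = 15.
Subtracting: 7a = 21, so a = 3; then c = -6 − 3·1 = -9.
So g(n) = 3n³ − 9, and g(-2) = -33.

-33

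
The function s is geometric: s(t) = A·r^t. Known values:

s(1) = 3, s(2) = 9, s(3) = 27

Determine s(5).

243

Consecutive ratio: 9/3 = 3, and 27/9 = 3, so r = 3.
Then A·3^1 = 3 gives A = 1, and s(t) = 1·3^t.
s(5) = 1·3^5 = 243.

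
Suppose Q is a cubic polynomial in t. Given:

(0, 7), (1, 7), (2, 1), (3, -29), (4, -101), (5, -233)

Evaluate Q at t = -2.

61

First differences: 0, -6, -30, -72, -132. Second differences: -6, -24, -42, -60. Third differences: -18, -18, -18.
Level-3 differences are constant, so Q has degree 3.
Fitting a degree-3 polynomial gives Q(t) = -3t³ + 6t² - 3t + 7.
Then Q(-2) = 61.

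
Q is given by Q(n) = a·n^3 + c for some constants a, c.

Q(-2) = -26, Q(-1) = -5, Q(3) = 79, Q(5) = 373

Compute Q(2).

From Q(-2) = -26 and Q(-1) = -5: -8a + c = -26 and -1a + c = -5.
Subtracting: 7a = 21, so a = 3; then c = -26 − 3·(-8) = -2.
So Q(n) = 3n³ − 2, and Q(2) = 22.

22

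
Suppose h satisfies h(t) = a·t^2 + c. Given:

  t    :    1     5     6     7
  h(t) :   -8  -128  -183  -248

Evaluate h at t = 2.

-23

From h(1) = -8 and h(5) = -128: 1a + c = -8 and 25a + c = -128.
Subtracting: 24a = -120, so a = -5; then c = -8 − (-5)·1 = -3.
So h(t) = -5t² − 3, and h(2) = -23.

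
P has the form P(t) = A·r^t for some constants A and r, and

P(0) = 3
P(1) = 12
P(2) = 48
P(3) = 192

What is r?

Consecutive ratio: 12/3 = 4, and 48/12 = 4, so r = 4.
Then A·4^0 = 3 gives A = 3, and P(t) = 3·4^t.

4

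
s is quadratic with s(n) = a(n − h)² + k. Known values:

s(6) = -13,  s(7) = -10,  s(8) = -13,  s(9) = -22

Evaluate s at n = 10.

-37

First differences 3, -3, -9; second difference -6 = 2a, so a = -3.
Expanding, the n-coefficient is −2ah = 6h; matching it to the data gives h = 7, and then k = -10.
So s(n) = -3(n − 7)² − 10.
s(10) = -3·3² − 10 = -37.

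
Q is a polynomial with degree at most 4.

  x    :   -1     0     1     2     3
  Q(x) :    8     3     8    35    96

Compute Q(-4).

-37

First differences: -5, 5, 27, 61. Second differences: 10, 22, 34. Third differences: 12, 12.
Level-3 differences are constant, so Q has degree 3.
Fitting a degree-3 polynomial gives Q(x) = 2x³ + 5x² - 2x + 3.
Then Q(-4) = -37.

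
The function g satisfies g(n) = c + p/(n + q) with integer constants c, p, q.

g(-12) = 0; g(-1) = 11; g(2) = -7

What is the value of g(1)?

-13

(g(n) − c)(n + q) = p for each data point; the three points give a linear system in c and q, then p follows.
Solving: c = -1, q = 0, p = -12, so g(n) = -1 − 12/(n + 0).
Then g(1) = -1 − 12/1 = -13.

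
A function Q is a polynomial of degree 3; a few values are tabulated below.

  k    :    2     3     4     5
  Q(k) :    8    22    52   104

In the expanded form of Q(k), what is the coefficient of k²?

-1

Write Q(k) = ak³ + bk² + ck + d; the 4 given values yield a linear system in the 4 coefficients.
Solving, Q(k) = k³ - k² + 4.
The coefficient of k² is -1.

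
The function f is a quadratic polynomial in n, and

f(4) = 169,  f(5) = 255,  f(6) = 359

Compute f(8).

Write f(n) = an² + bn + c; the 3 given values yield a linear system in the 3 coefficients.
Solving, f(n) = 9n² + 5n + 5.
Then f(8) = 621.

621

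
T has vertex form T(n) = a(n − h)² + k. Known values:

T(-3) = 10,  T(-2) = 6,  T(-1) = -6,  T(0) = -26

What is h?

First differences -4, -12, -20; second difference -8 = 2a, so a = -4.
Expanding, the n-coefficient is −2ah = 8h; matching it to the data gives h = -3, and then k = 10.
So T(n) = -4(n + 3)² + 10.
Hence h = -3.

-3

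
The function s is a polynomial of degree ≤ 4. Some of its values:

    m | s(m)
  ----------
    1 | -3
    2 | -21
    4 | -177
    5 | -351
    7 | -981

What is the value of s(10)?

-2901

Write s(m) = am^4 + bm³ + cm² + dm + e; the 5 given values yield a linear system in the 5 coefficients.
Solving, the leading coefficient vanishes, and s(m) = -3m³ + m² - 1.
Then s(10) = -2901.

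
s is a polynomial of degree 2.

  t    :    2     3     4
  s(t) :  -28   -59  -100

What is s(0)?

Write s(t) = at² + bt + c; the 3 given values yield a linear system in the 3 coefficients.
Solving, s(t) = -5t² - 6t + 4.
The constant term is s(0) = 4.

4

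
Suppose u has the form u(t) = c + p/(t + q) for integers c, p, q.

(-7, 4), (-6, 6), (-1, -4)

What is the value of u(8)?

(u(t) − c)(t + q) = p for each data point; the three points give a linear system in c and q, then p follows.
Solving: c = 0, q = 4, p = -12, so u(t) = -12/(t + 4).
Then u(8) = 0 − 12/12 = -1.

-1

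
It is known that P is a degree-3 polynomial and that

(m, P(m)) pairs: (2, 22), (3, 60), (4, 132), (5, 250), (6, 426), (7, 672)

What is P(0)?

0

Write P(m) = am³ + bm² + cm + d; the 6 given values yield a linear system in the 4 coefficients.
Solving, P(m) = 2m³ - m² + 5m.
The constant term is P(0) = 0.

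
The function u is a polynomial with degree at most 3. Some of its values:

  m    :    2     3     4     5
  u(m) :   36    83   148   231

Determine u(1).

7

Write u(m) = am³ + bm² + cm + d; the 4 given values yield a linear system in the 4 coefficients.
Solving, the leading coefficient vanishes, and u(m) = 9m² + 2m - 4.
Then u(1) = 7.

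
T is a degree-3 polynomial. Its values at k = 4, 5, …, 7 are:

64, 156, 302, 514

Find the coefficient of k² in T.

-3

Write T(k) = ak³ + bk² + ck + d; the 4 given values yield a linear system in the 4 coefficients.
Solving, T(k) = 2k³ - 3k² - 3k - 4.
The coefficient of k² is -3.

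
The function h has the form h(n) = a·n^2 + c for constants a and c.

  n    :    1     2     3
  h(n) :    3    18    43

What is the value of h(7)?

From h(1) = 3 and h(2) = 18: 1a + c = 3 and 4a + c = 18.
Subtracting: 3a = 15, so a = 5; then c = 3 − 5·1 = -2.
So h(n) = 5n² − 2, and h(7) = 243.

243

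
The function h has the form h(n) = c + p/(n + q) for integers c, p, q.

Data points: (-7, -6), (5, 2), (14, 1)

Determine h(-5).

-18

(h(n) − c)(n + q) = p for each data point; the three points give a linear system in c and q, then p follows.
Solving: c = 0, q = 4, p = 18, so h(n) = 18/(n + 4).
Then h(-5) = 0 + 18/(-1) = -18.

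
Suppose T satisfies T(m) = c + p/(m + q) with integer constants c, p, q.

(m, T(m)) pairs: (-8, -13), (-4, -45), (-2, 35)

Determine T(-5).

(T(m) − c)(m + q) = p for each data point; the three points give a linear system in c and q, then p follows.
Solving: c = -5, q = 3, p = 40, so T(m) = -5 + 40/(m + 3).
Then T(-5) = -5 + 40/(-2) = -25.

-25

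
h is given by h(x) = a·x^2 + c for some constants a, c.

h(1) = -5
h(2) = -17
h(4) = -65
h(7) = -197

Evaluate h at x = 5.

From h(1) = -5 and h(2) = -17: 1a + c = -5 and 4a + c = -17.
Subtracting: 3a = -12, so a = -4; then c = -5 − (-4)·1 = -1.
So h(x) = -4x² − 1, and h(5) = -101.

-101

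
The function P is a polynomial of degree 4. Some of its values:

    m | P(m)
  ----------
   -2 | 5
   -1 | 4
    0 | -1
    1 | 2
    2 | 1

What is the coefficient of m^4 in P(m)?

Write P(m) = am^4 + bm³ + cm² + dm + e; the 5 given values yield a linear system in the 5 coefficients.
Solving, P(m) = -m^4 + 5m² - m - 1.
The coefficient of m^4 is -1.

-1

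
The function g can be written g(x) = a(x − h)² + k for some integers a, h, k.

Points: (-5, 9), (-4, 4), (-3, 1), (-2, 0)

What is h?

First differences -5, -3, -1; second difference 2 = 2a, so a = 1.
Expanding, the x-coefficient is −2ah = -2h; matching it to the data gives h = -2, and then k = 0.
So g(x) = 1(x + 2)² + 0.
Hence h = -2.

-2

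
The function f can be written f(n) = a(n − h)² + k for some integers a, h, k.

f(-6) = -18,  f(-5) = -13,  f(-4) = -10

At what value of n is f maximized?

-3

First differences 5, 3; second difference -2 = 2a, so a = -1.
Expanding, the n-coefficient is −2ah = 2h; matching it to the data gives h = -3, and then k = -9.
So f(n) = -1(n + 3)² − 9.
Hence h = -3.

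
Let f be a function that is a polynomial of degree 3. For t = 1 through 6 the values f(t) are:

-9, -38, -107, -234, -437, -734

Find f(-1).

Write f(t) = at³ + bt² + ct + d; the 6 given values yield a linear system in the 4 coefficients.
Solving, f(t) = -3t³ - 2t² - 2t - 2.
Then f(-1) = 1.

1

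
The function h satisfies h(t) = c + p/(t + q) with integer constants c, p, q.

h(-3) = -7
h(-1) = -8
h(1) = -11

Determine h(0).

-9

(h(t) − c)(t + q) = p for each data point; the three points give a linear system in c and q, then p follows.
Solving: c = -5, q = -3, p = 12, so h(t) = -5 + 12/(t − 3).
Then h(0) = -5 + 12/(-3) = -9.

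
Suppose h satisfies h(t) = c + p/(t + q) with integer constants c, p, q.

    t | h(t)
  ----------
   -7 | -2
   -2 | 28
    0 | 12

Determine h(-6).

(h(t) − c)(t + q) = p for each data point; the three points give a linear system in c and q, then p follows.
Solving: c = 4, q = 3, p = 24, so h(t) = 4 + 24/(t + 3).
Then h(-6) = 4 + 24/(-3) = -4.

-4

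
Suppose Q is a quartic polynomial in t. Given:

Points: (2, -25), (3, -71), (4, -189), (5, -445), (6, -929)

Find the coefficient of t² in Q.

-8

Write Q(t) = at^4 + bt³ + ct² + dt + e; the 5 given values yield a linear system in the 5 coefficients.
Solving, Q(t) = -t^4 + 3t³ - 8t² + 2t - 5.
The coefficient of t² is -8.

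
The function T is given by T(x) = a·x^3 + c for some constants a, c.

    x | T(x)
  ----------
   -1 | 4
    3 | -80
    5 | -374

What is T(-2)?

25

From T(-1) = 4 and T(3) = -80: -1a + c = 4 and 27a + c = -80.
Subtracting: 28a = -84, so a = -3; then c = 4 − (-3)·(-1) = 1.
So T(x) = -3x³ + 1, and T(-2) = 25.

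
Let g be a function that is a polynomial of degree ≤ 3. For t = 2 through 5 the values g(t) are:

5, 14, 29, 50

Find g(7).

Write g(t) = at³ + bt² + ct + d; the 4 given values yield a linear system in the 4 coefficients.
Solving, the leading coefficient vanishes, and g(t) = 3t² - 6t + 5.
Then g(7) = 110.

110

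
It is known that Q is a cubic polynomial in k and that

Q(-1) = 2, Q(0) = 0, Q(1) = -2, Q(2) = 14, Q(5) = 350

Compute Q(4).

Write Q(k) = ak³ + bk² + ck + d; the 5 given values yield a linear system in the 4 coefficients.
Solving, Q(k) = 3k³ - 5k.
Then Q(4) = 172.

172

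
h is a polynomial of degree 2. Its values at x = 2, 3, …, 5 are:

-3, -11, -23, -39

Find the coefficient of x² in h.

-2

Write h(x) = ax² + bx + c; the 4 given values yield a linear system in the 3 coefficients.
Solving, h(x) = -2x² + 2x + 1.
The coefficient of x² is -2.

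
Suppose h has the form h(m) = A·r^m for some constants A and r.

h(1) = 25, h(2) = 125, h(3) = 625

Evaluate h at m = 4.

3125

Consecutive ratio: 125/25 = 5, and 625/125 = 5, so r = 5.
Then A·5^1 = 25 gives A = 5, and h(m) = 5·5^m.
h(4) = 5·5^4 = 3125.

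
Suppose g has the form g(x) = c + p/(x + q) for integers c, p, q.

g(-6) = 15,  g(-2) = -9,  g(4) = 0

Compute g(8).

(g(x) − c)(x + q) = p for each data point; the three points give a linear system in c and q, then p follows.
Solving: c = 3, q = 4, p = -24, so g(x) = 3 − 24/(x + 4).
Then g(8) = 3 − 24/12 = 1.

1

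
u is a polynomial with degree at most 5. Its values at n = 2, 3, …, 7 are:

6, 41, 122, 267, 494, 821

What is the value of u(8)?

1266

First differences: 35, 81, 145, 227, 327. Second differences: 46, 64, 82, 100. Third differences: 18, 18, 18.
Level-3 differences are constant, so u has degree 3.
Extending the table by one column gives the next first difference 445, so u(8) = 821 + 445 = 1266.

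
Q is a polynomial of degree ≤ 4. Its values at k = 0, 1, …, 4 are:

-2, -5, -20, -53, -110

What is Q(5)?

-197

First differences: -3, -15, -33, -57. Second differences: -12, -18, -24. Third differences: -6, -6.
Level-3 differences are constant, so Q has degree 3.
Fitting a degree-3 polynomial gives Q(k) = -k³ - 3k² + k - 2.
Then Q(5) = -197.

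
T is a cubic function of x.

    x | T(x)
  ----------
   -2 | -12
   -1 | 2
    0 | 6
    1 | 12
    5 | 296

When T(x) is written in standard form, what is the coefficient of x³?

Write T(x) = ax³ + bx² + cx + d; the 5 given values yield a linear system in the 4 coefficients.
Solving, T(x) = 2x³ + x² + 3x + 6.
The coefficient of x³ is 2.

2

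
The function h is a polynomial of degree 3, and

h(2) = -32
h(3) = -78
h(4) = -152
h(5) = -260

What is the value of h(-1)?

Write h(x) = ax³ + bx² + cx + d; the 4 given values yield a linear system in the 4 coefficients.
Solving, h(x) = -x³ - 5x² - 2x.
Then h(-1) = -2.

-2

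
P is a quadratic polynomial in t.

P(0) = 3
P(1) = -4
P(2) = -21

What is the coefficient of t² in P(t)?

-5

Write P(t) = at² + bt + c; the 3 given values yield a linear system in the 3 coefficients.
Solving, P(t) = -5t² - 2t + 3.
The coefficient of t² is -5.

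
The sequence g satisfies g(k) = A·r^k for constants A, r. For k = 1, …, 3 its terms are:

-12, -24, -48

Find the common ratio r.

Consecutive ratio: -24/(-12) = 2, and -48/(-24) = 2, so r = 2.
Then A·2^1 = -12 gives A = -6, and g(k) = -6·2^k.

2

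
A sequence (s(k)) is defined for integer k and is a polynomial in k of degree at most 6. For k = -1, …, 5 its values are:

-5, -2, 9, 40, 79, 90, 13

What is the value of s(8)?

-1706

Write s(k) = ak^6 + bk^5 + ck^4 + dk³ + ek² + pk + q; the 7 given values yield a linear system in the 7 coefficients.
Solving, the top 2 coefficients vanish, and s(k) = -k^4 + 4k³ + 5k² + 3k - 2.
Then s(8) = -1706.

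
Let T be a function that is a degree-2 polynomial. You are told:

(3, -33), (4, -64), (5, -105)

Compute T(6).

-156

Write T(x) = ax² + bx + c; the 3 given values yield a linear system in the 3 coefficients.
Solving, T(x) = -5x² + 4x.
Then T(6) = -156.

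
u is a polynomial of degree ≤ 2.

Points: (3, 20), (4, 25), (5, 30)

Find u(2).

First differences: 5, 5.
Level-1 differences are constant, so u has degree 1.
Fitting a degree-1 polynomial gives u(t) = 5t + 5.
Then u(2) = 15.

15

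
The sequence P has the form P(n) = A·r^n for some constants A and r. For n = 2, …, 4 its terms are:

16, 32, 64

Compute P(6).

256

Consecutive ratio: 32/16 = 2, and 64/32 = 2, so r = 2.
Then A·2^2 = 16 gives A = 4, and P(n) = 4·2^n.
P(6) = 4·2^6 = 256.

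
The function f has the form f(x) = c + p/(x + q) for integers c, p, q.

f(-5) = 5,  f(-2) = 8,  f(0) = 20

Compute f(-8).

(f(x) − c)(x + q) = p for each data point; the three points give a linear system in c and q, then p follows.
Solving: c = 2, q = -1, p = -18, so f(x) = 2 − 18/(x − 1).
Then f(-8) = 2 − 18/(-9) = 4.

4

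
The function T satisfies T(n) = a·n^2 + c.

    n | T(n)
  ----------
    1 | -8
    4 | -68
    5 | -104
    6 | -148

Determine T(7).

From T(1) = -8 and T(4) = -68: 1a + c = -8 and 16a + c = -68.
Subtracting: 15a = -60, so a = -4; then c = -8 − (-4)·1 = -4.
So T(n) = -4n² − 4, and T(7) = -200.

-200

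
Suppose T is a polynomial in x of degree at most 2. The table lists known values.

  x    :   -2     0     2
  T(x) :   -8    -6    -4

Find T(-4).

-10

Write T(x) = ax² + bx + c; the 3 given values yield a linear system in the 3 coefficients.
Solving, the leading coefficient vanishes, and T(x) = x - 6.
Then T(-4) = -10.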